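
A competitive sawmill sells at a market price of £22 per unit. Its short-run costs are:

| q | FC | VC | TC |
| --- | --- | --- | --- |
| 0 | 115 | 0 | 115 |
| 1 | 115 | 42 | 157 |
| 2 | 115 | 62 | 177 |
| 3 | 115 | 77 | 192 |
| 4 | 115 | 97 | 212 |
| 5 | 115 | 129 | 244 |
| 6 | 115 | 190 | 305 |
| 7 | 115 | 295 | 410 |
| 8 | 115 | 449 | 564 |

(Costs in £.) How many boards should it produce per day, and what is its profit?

q = 0 (shut down); profit = -£115

Tabulate TR − TC: q=0: -115; q=1: -135; q=2: -133; q=3: -126; q=4: -124; q=5: -134; q=6: -173; q=7: -256; q=8: -388.
Profit is highest at q = 0. Equivalently, the lowest AVC in the table is 97/4 ≈ £24.25 at q = 4, and P = £22 falls below it — price never covers variable cost, so the firm shuts down and loses only its fixed cost.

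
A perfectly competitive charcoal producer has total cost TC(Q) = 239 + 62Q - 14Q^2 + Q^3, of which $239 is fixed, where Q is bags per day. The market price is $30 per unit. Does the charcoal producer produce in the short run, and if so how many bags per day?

Variable cost is VC = 62Q - 14Q^2 + Q^3, so AVC = VC/Q = 62 - 14Q + Q^2 and MC = dTC/dQ = 62 - 28Q + 3Q^2.
AVC hits its minimum where MC = AVC, at Q = 7, giving min AVC = 62 - 14·7 + 7^2 = $13.
P = $30 exceeds min AVC = $13, so the firm stays open.
P = MC gives 32 - 28Q + 3Q^2 = 0, with roots 4/3 and 8. Take the larger (rising MC): Q* = 8.
Check: AVC at Q = 8 is $14 ≤ P, so revenue covers variable cost.
Profit = P·Q − TC = 30·8 − 351 = -$111, a loss, but smaller than the $239 fixed cost the firm would lose by shutting down.

Produce at Q = 8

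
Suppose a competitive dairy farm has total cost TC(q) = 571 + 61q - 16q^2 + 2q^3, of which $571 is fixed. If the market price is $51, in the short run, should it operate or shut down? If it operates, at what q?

Produce at q = 5

From TC, MC = TC'(q) = 61 - 32q + 6q^2 and AVC = VC/q = 61 - 16q + 2q^2.
The AVC parabola has its vertex at q = 16/4 = 4, where AVC = 61 - 16·4 + 2·4^2 = $29.
P = $51 exceeds min AVC = $29, so the firm stays open.
Solving P = MC: 10 - 32q + 6q^2 = 0 ⇒ q = 1/3 or 5. On the upward-sloping branch, q* = 5.
Check: AVC at q = 5 is $31 ≤ P, so revenue covers variable cost.
Profit = P·q − TC = 51·5 − 726 = -$471, a loss, but smaller than the $571 fixed cost the firm would lose by shutting down.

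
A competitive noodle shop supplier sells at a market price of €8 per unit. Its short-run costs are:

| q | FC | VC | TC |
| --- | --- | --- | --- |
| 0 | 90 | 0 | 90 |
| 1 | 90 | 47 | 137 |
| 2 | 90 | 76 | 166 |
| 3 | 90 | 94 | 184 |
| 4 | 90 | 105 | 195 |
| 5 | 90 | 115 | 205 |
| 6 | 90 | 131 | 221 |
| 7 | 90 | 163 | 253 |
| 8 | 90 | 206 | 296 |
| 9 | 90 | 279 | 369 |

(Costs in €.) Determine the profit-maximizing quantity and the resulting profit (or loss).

Compute π = P·q − TC at each output: q=0: -90; q=1: -129; q=2: -150; q=3: -160; q=4: -163; q=5: -165; q=6: -173; q=7: -197; q=8: -232; q=9: -297.
Profit is highest at q = 0. Equivalently, the lowest AVC in the table is 131/6 ≈ €21.83 at q = 6, and P = €8 falls below it — price never covers variable cost, so the firm shuts down and loses only its fixed cost.

q = 0 (shut down); profit = -€90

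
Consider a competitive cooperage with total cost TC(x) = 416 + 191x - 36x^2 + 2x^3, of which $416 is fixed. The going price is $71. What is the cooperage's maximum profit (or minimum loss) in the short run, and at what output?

Profit = -$16 at x = 10

AVC = 191 - 36x + 2x^2 has its minimum $29 at x = 9; price $71 clears that bar, so the firm operates.
With MC = 191 - 72x + 6x^2, P = MC on the upward-sloping part at x* = 10.
TR = 71·10 = 710. TC = 416 + 310 = 726. Profit = 710 − 726 = -$16.
By producing, the firm covers all variable cost plus $400 of fixed cost; shutting down would lose the full $416.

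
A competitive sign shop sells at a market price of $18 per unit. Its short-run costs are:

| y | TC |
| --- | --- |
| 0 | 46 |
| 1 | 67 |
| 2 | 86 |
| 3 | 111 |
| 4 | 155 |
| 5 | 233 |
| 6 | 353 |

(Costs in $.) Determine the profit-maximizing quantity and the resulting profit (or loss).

y = 0 (shut down); profit = -$46

Tabulate TR − TC: y=0: -46; y=1: -49; y=2: -50; y=3: -57; y=4: -83; y=5: -143; y=6: -245.
Profit is highest at y = 0. Equivalently, the lowest AVC in the table is 40/2 ≈ $20 at y = 2, and P = $18 falls below it — price never covers variable cost, so the firm shuts down and loses only its fixed cost.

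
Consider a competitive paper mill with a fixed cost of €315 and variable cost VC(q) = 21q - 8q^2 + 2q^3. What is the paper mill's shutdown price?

€13 per unit

The shutdown price is the minimum of AVC. VC = 21q - 8q^2 + 2q^3, so AVC = 21 - 8q + 2q^2.
dAVC/dq = -8 + 4q = 0 gives q = 2. min AVC = 21 - 8·2 + 2·2^2 = 13.
The firm shuts down for any P below €13.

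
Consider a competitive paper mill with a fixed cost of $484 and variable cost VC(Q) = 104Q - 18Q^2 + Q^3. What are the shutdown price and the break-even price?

AVC = 104 - 18Q + Q^2; minimized at Q = 9, giving min AVC = $23. That is the shutdown price.
ATC = 484/Q + 104 - 18Q + Q^2. Setting dATC/dQ = −484/Q^2 − 18 + 2Q = 0 gives Q = 11 (since 2·11^3 − 18·11^2 = 484).
min ATC = 484/11 + 104 − 18·11 + 11^2 = $71. That is the break-even price.
Between these two prices the firm operates at a loss; above $71 it earns a profit.

Shutdown price = $23; break-even price = $71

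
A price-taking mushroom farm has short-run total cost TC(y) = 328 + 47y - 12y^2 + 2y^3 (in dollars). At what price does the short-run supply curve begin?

$29 per unit

The shutdown price is the minimum of AVC. VC = 47y - 12y^2 + 2y^3, so AVC = 47 - 12y + 2y^2.
At the minimum of AVC, MC = AVC. MC = 47 - 24y + 6y^2; setting MC = AVC gives 4y^2 - 12y = 0, so y = 3. min AVC = 29.
So the shutdown price is $29.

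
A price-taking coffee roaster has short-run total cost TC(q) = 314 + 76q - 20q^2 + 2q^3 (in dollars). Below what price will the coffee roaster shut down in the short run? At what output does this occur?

$26 per unit, at q = 5

The firm shuts down when price falls below the minimum of average variable cost. AVC = VC/q = 76 - 20q + 2q^2.
At the minimum of AVC, MC = AVC. MC = 76 - 40q + 6q^2; setting MC = AVC gives 4q^2 - 20q = 0, so q = 5. min AVC = 26.
So the shutdown price is $26.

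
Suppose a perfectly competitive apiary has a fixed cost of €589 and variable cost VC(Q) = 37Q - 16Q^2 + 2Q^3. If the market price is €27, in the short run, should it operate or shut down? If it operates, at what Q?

Produce at Q = 5

Variable cost is VC = 37Q - 16Q^2 + 2Q^3, so AVC = VC/Q = 37 - 16Q + 2Q^2 and MC = dTC/dQ = 37 - 32Q + 6Q^2.
AVC is minimized where dAVC/dQ = -16 + 4Q = 0, at Q = 4; min AVC = 37 - 16·4 + 2·4^2 = €5.
P = €27 exceeds min AVC = €5, so the firm stays open.
Solving P = MC: 10 - 32Q + 6Q^2 = 0 ⇒ Q = 1/3 or 5. On the upward-sloping branch, Q* = 5.
Check: AVC at Q = 5 is €7 ≤ P, so revenue covers variable cost.
Profit = P·Q − TC = 27·5 − 624 = -€489, a loss, but smaller than the €589 fixed cost the firm would lose by shutting down.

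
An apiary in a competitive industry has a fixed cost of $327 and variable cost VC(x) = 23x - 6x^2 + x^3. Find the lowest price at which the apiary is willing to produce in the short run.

$14 per unit

The firm shuts down when price falls below the minimum of average variable cost. AVC = VC/x = 23 - 6x + x^2.
dAVC/dx = -6 + 2x = 0 gives x = 3. min AVC = 23 - 6·3 + 3^2 = 14.
The firm shuts down for any P below $14.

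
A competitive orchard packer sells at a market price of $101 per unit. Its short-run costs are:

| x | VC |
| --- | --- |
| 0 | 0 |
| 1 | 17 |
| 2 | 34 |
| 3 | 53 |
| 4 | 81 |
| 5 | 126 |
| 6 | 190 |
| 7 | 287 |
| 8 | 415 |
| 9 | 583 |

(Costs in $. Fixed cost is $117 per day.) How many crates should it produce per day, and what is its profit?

x = 7; profit = $303

Tabulate TR − TC: x=0: -117; x=1: -33; x=2: 51; x=3: 133; x=4: 206; x=5: 262; x=6: 299; x=7: 303; x=8: 276; x=9: 209.
Profit is maximized at x = 7. AVC there is 287/7 = $41 ≤ P, so producing beats shutting down (which would give -$117).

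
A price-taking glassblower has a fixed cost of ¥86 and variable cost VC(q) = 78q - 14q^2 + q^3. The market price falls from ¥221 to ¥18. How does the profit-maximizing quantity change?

MC = 78 - 28q + 3q^2; the shutdown threshold is min AVC = ¥29 (at q = 7).
With P = ¥221 above the shutdown price, P = MC gives q = 13.
At P = ¥18 < min AVC = ¥29, price no longer covers variable cost at any output, so the firm shuts down: q = 0.

Output falls from 13 to 0 (the firm shuts down)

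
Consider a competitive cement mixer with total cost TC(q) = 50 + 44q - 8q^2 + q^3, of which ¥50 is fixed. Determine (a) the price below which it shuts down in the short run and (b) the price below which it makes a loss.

AVC = 44 - 8q + q^2; minimized at q = 4, giving min AVC = ¥28. That is the shutdown price.
ATC = 50/q + 44 - 8q + q^2. Setting dATC/dq = −50/q^2 − 8 + 2q = 0 gives q = 5 (since 2·5^3 − 8·5^2 = 50).
min ATC = 50/5 + 44 − 8·5 + 5^2 = ¥39. That is the break-even price.
For ¥28 ≤ P < ¥39 the firm produces at a loss; below ¥28 it shuts down.

Shutdown price = ¥28; break-even price = ¥39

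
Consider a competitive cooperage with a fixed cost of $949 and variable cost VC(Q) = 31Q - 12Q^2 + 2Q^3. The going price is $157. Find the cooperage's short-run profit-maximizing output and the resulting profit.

AVC = 31 - 12Q + 2Q^2 has its minimum $13 at Q = 3; price $157 clears that bar, so the firm operates.
MC = 31 - 24Q + 6Q^2. Setting P = MC and taking the root on the rising branch gives Q* = 7.
TR = 157·7 = 1099. TC = 949 + 315 = 1264. Profit = 1099 − 1264 = -$165.
By producing, the firm covers all variable cost plus $784 of fixed cost; shutting down would lose the full $949.

Profit = -$165 at Q = 7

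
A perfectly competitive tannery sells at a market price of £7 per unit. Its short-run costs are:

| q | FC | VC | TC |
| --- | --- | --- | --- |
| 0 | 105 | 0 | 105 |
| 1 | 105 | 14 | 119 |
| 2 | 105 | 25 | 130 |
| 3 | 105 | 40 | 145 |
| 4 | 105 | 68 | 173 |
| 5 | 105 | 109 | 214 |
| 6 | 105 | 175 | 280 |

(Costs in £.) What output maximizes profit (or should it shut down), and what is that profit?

q = 0 (shut down); profit = -£105

Tabulate TR − TC: q=0: -105; q=1: -112; q=2: -116; q=3: -124; q=4: -145; q=5: -179; q=6: -238.
Profit is highest at q = 0. Equivalently, the lowest AVC in the table is 25/2 ≈ £12.50 at q = 2, and P = £7 falls below it — price never covers variable cost, so the firm shuts down and loses only its fixed cost.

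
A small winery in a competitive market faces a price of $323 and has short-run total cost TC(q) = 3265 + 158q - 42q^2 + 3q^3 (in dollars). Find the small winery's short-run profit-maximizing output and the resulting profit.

AVC = 158 - 42q + 3q^2; min AVC = $11 at q = 7. Since P = $323 ≥ min AVC, the firm produces.
With MC = 158 - 84q + 9q^2, P = MC on the upward-sloping part at q* = 11.
TR = 323·11 = 3553. TC = 3265 + 649 = 3914. Profit = 3553 − 3914 = -$361.
That loss of $361 beats the $3265 the firm would lose by shutting down; producing recovers $2904 of fixed cost.

Profit = -$361 at q = 11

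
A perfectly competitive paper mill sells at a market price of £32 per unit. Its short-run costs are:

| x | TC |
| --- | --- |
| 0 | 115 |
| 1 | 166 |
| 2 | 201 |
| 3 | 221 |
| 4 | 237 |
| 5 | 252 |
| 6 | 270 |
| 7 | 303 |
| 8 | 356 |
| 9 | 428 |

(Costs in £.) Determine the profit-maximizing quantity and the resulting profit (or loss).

Profit at each row (π = 32x − TC): x=0: -115; x=1: -134; x=2: -137; x=3: -125; x=4: -109; x=5: -92; x=6: -78; x=7: -79; x=8: -100; x=9: -140.
Profit is maximized at x = 6. AVC there is 155/6 = £25.83 ≤ P, so producing beats shutting down (which would give -£115).

x = 6; profit = -£78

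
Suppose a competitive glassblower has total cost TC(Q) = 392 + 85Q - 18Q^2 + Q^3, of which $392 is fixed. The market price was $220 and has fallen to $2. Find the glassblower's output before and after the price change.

AVC = 85 - 18Q + Q^2, minimized at Q = 9 where min AVC = $4. MC = 85 - 36Q + 3Q^2.
With P = $220 above the shutdown price, P = MC gives Q = 15.
At P = $2 < min AVC = $4, price no longer covers variable cost at any output, so the firm shuts down: Q = 0.

Output falls from 15 to 0 (the firm shuts down)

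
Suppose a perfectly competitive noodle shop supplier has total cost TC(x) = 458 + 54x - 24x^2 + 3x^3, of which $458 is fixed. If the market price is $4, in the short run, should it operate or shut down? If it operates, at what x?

Shut down

From TC, MC = TC'(x) = 54 - 48x + 9x^2 and AVC = VC/x = 54 - 24x + 3x^2.
AVC is minimized where dAVC/dx = -24 + 6x = 0, at x = 4; min AVC = 54 - 24·4 + 3·4^2 = $6.
With P < min AVC ($4 < $6), every unit sold adds to the loss.
Best response: produce nothing and absorb the $458 fixed cost.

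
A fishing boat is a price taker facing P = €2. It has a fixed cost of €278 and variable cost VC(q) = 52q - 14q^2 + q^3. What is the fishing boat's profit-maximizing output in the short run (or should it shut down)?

From TC, MC = TC'(q) = 52 - 28q + 3q^2 and AVC = VC/q = 52 - 14q + q^2.
The AVC parabola has its vertex at q = 14/2 = 7, where AVC = 52 - 14·7 + 7^2 = €3.
P = €2 lies below min AVC = €3; no output level covers variable cost.
The firm minimizes its loss by shutting down and losing only its fixed cost of €278.

Shut down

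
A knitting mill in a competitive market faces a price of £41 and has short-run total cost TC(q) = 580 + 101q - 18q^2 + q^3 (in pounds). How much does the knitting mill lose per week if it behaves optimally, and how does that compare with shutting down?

Profit = -£380 at q = 10

AVC = 101 - 18q + q^2; min AVC = £20 at q = 9. Since P = £41 ≥ min AVC, the firm produces.
With MC = 101 - 36q + 3q^2, P = MC on the upward-sloping part at q* = 10.
TR = 41·10 = 410. TC = 580 + 210 = 790. Profit = 410 − 790 = -£380.
That loss of £380 beats the £580 the firm would lose by shutting down; producing recovers £200 of fixed cost.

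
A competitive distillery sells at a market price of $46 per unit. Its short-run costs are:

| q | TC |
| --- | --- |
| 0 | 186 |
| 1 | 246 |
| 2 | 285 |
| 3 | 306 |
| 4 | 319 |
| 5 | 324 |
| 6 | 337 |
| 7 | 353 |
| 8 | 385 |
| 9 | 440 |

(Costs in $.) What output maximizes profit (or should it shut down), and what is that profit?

q = 8; profit = -$17

Compute π = P·q − TC at each output: q=0: -186; q=1: -200; q=2: -193; q=3: -168; q=4: -135; q=5: -94; q=6: -61; q=7: -31; q=8: -17; q=9: -26.
Profit is maximized at q = 8. AVC there is 199/8 = $24.88 ≤ P, so producing beats shutting down (which would give -$186).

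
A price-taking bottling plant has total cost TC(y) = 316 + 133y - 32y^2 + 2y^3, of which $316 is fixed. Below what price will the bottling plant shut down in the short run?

$5 per unit

The firm shuts down when price falls below the minimum of average variable cost. AVC = VC/y = 133 - 32y + 2y^2.
At the minimum of AVC, MC = AVC. MC = 133 - 64y + 6y^2; setting MC = AVC gives 4y^2 - 32y = 0, so y = 8. min AVC = 5.
The firm shuts down for any P below $5.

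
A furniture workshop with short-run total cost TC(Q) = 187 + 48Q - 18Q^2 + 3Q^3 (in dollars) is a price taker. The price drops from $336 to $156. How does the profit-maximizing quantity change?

MC = 48 - 36Q + 9Q^2; the shutdown threshold is min AVC = $21 (at Q = 3).
With P = $336 above the shutdown price, P = MC gives Q = 8.
At P = $156 ≥ min AVC, set P = MC: Q = 6. The firm stays open but cuts output.

Output falls from 8 to 6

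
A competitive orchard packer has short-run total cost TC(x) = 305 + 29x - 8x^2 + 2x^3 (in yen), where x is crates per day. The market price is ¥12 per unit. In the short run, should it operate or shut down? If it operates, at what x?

From TC, MC = TC'(x) = 29 - 16x + 6x^2 and AVC = VC/x = 29 - 8x + 2x^2.
The AVC parabola has its vertex at x = 8/4 = 2, where AVC = 29 - 8·2 + 2·2^2 = ¥21.
P = ¥12 lies below min AVC = ¥21; no output level covers variable cost.
Shutting down limits the loss to fixed cost, ¥305.

Shut down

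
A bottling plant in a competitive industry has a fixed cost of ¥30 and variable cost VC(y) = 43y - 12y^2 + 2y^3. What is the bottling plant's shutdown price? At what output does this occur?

¥25 per unit, at y = 3

The shutdown price is the minimum of AVC. VC = 43y - 12y^2 + 2y^3, so AVC = 43 - 12y + 2y^2.
dAVC/dy = -12 + 4y = 0 gives y = 3. min AVC = 43 - 12·3 + 2·3^2 = 25.
So the shutdown price is ¥25.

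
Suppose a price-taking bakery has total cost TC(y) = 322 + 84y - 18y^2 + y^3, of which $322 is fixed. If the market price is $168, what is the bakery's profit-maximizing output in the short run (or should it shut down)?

From TC, MC = TC'(y) = 84 - 36y + 3y^2 and AVC = VC/y = 84 - 18y + y^2.
The AVC parabola has its vertex at y = 18/2 = 9, where AVC = 84 - 18·9 + 9^2 = $3.
Because $168 ≥ $3, revenue can cover variable cost; the firm operates.
Solving P = MC: -84 - 36y + 3y^2 = 0 ⇒ y = -2 or 14. On the upward-sloping branch, y* = 14.
Check: AVC at y = 14 is $28 ≤ P, so revenue covers variable cost.
Profit = P·y − TC = 168·14 − 714 = $1638.

Produce at y = 14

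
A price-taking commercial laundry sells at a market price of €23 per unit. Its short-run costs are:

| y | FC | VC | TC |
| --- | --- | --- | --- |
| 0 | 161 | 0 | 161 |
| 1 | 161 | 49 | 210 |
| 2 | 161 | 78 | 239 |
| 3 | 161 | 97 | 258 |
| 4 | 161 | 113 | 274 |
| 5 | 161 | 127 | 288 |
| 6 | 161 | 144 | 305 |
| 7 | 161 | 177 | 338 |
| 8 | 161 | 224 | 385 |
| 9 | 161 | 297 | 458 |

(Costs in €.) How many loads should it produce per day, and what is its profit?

y = 0 (shut down); profit = -€161

Compute π = P·y − TC at each output: y=0: -161; y=1: -187; y=2: -193; y=3: -189; y=4: -182; y=5: -173; y=6: -167; y=7: -177; y=8: -201; y=9: -251.
Profit is highest at y = 0. Equivalently, the lowest AVC in the table is 144/6 ≈ €24 at y = 6, and P = €23 falls below it — price never covers variable cost, so the firm shuts down and loses only its fixed cost.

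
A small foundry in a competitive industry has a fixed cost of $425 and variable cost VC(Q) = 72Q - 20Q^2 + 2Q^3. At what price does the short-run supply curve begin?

$22 per unit

Short-run supply begins at min AVC. From VC = 72Q - 20Q^2 + 2Q^3, AVC = 72 - 20Q + 2Q^2.
dAVC/dQ = -20 + 4Q = 0 gives Q = 5. min AVC = 72 - 20·5 + 2·5^2 = 22.
The firm shuts down for any P below $22.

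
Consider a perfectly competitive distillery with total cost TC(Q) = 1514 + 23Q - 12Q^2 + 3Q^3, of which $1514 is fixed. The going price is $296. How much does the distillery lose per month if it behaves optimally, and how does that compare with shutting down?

AVC = 23 - 12Q + 3Q^2 has its minimum $11 at Q = 2; price $296 clears that bar, so the firm operates.
With MC = 23 - 24Q + 9Q^2, P = MC on the upward-sloping part at Q* = 7.
TR = 296·7 = 2072. TC = 1514 + 602 = 2116. Profit = 2072 − 2116 = -$44.
By producing, the firm covers all variable cost plus $1470 of fixed cost; shutting down would lose the full $1514.

Profit = -$44 at Q = 7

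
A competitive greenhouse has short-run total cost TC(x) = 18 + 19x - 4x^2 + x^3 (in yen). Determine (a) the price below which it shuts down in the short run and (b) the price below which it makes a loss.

Shutdown price = ¥15; break-even price = ¥22

Shutdown price = min AVC. AVC = 19 - 4x + x^2, with vertex at x = 2 and minimum ¥15.
ATC = 18/x + 19 - 4x + x^2. Setting dATC/dx = −18/x^2 − 4 + 2x = 0 gives x = 3 (since 2·3^3 − 4·3^2 = 18).
min ATC = 18/3 + 19 − 4·3 + 3^2 = ¥22. That is the break-even price.
For ¥15 ≤ P < ¥22 the firm produces at a loss; below ¥15 it shuts down.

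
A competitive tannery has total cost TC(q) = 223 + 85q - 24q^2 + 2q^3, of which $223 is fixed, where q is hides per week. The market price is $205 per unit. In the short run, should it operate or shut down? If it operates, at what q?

Produce at q = 10

Variable cost is VC = 85q - 24q^2 + 2q^3, so AVC = VC/q = 85 - 24q + 2q^2 and MC = dTC/dq = 85 - 48q + 6q^2.
AVC is minimized where dAVC/dq = -24 + 4q = 0, at q = 6; min AVC = 85 - 24·6 + 2·6^2 = $13.
Because $205 ≥ $13, revenue can cover variable cost; the firm operates.
Set P = MC: 205 = 85 - 48q + 6q^2 → -120 - 48q + 6q^2 = 0. The roots are q = -2 and q = 10; the profit-maximizing output is on the rising part of MC, so q* = 10.
Check: AVC at q = 10 is $45 ≤ P, so revenue covers variable cost.
Profit = P·q − TC = 205·10 − 673 = $1377.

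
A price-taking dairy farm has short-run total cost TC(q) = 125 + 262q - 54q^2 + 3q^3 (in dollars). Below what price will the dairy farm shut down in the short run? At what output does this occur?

$19 per unit, at q = 9

Short-run supply begins at min AVC. From VC = 262q - 54q^2 + 3q^3, AVC = 262 - 54q + 3q^2.
At the minimum of AVC, MC = AVC. MC = 262 - 108q + 9q^2; setting MC = AVC gives 6q^2 - 54q = 0, so q = 9. min AVC = 19.
For P < $19 the firm produces nothing.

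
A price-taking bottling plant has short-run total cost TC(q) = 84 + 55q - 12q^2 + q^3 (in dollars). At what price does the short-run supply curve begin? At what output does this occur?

$19 per unit, at q = 6

Short-run supply begins at min AVC. From VC = 55q - 12q^2 + q^3, AVC = 55 - 12q + q^2.
At the minimum of AVC, MC = AVC. MC = 55 - 24q + 3q^2; setting MC = AVC gives 2q^2 - 12q = 0, so q = 6. min AVC = 19.
So the shutdown price is $19.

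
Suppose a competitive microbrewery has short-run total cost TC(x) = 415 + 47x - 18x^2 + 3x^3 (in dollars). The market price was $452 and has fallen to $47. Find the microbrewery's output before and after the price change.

Output falls from 9 to 4

AVC = 47 - 18x + 3x^2, minimized at x = 3 where min AVC = $20. MC = 47 - 36x + 9x^2.
With P = $452 above the shutdown price, P = MC gives x = 9.
At P = $47 ≥ min AVC, set P = MC: x = 4. The firm stays open but cuts output.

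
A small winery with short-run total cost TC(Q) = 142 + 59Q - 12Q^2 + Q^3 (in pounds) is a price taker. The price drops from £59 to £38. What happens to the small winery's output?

MC = 59 - 24Q + 3Q^2; the shutdown threshold is min AVC = £23 (at Q = 6).
With P = £59 above the shutdown price, P = MC gives Q = 8.
At P = £38 ≥ min AVC, set P = MC: Q = 7. The firm stays open but cuts output.

Output falls from 8 to 7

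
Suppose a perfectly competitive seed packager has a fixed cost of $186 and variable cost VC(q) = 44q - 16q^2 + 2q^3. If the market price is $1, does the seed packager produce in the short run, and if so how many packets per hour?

Strip out fixed cost: VC = 44q - 16q^2 + 2q^3. Then AVC = 44 - 16q + 2q^2 and MC = 44 - 32q + 6q^2.
AVC is minimized where dAVC/dq = -16 + 4q = 0, at q = 4; min AVC = 44 - 16·4 + 2·4^2 = $12.
Since P = $1 < min AVC = $12, price fails to cover variable cost at any output.
Shutting down limits the loss to fixed cost, $186.

Shut down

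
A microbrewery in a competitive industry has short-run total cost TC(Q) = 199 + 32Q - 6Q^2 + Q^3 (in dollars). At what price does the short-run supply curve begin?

The firm shuts down when price falls below the minimum of average variable cost. AVC = VC/Q = 32 - 6Q + Q^2.
dAVC/dQ = -6 + 2Q = 0 gives Q = 3. min AVC = 32 - 6·3 + 3^2 = 23.
So the shutdown price is $23.

$23 per unit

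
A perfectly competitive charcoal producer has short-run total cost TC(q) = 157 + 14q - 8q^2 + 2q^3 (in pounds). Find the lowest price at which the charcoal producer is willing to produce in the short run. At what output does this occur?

£6 per unit, at q = 2

The shutdown price is the minimum of AVC. VC = 14q - 8q^2 + 2q^3, so AVC = 14 - 8q + 2q^2.
dAVC/dq = -8 + 4q = 0 gives q = 2. min AVC = 14 - 8·2 + 2·2^2 = 6.
For P < £6 the firm produces nothing.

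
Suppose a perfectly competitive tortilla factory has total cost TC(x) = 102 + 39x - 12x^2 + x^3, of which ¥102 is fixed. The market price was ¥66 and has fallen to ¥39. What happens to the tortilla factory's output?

Output falls from 9 to 8

AVC = 39 - 12x + x^2, minimized at x = 6 where min AVC = ¥3. MC = 39 - 24x + 3x^2.
With P = ¥66 above the shutdown price, P = MC gives x = 9.
At P = ¥39 ≥ min AVC, set P = MC: x = 8. The firm stays open but cuts output.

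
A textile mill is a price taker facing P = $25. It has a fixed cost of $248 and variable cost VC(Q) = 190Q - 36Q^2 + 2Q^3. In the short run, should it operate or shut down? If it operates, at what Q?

Shut down

Strip out fixed cost: VC = 190Q - 36Q^2 + 2Q^3. Then AVC = 190 - 36Q + 2Q^2 and MC = 190 - 72Q + 6Q^2.
AVC is minimized where dAVC/dQ = -36 + 4Q = 0, at Q = 9; min AVC = 190 - 36·9 + 2·9^2 = $28.
Since P = $25 < min AVC = $28, price fails to cover variable cost at any output.
Shutting down limits the loss to fixed cost, $248.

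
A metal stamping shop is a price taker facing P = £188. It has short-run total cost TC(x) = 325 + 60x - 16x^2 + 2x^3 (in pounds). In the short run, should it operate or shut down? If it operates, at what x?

Produce at x = 8

Variable cost is VC = 60x - 16x^2 + 2x^3, so AVC = VC/x = 60 - 16x + 2x^2 and MC = dTC/dx = 60 - 32x + 6x^2.
AVC is minimized where dAVC/dx = -16 + 4x = 0, at x = 4; min AVC = 60 - 16·4 + 2·4^2 = £28.
Since P = £188 ≥ min AVC = £28, price covers variable cost and the firm should produce.
Set P = MC: 188 = 60 - 32x + 6x^2 → -128 - 32x + 6x^2 = 0. The roots are x = -8/3 and x = 8; the profit-maximizing output is on the rising part of MC, so x* = 8.
Check: AVC at x = 8 is £60 ≤ P, so revenue covers variable cost.
Profit = P·x − TC = 188·8 − 805 = £699.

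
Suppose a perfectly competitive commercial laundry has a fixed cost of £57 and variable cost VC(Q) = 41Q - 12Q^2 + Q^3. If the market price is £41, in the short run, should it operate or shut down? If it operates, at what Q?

Produce at Q = 8

Variable cost is VC = 41Q - 12Q^2 + Q^3, so AVC = VC/Q = 41 - 12Q + Q^2 and MC = dTC/dQ = 41 - 24Q + 3Q^2.
The AVC parabola has its vertex at Q = 12/2 = 6, where AVC = 41 - 12·6 + 6^2 = £5.
Since P = £41 ≥ min AVC = £5, price covers variable cost and the firm should produce.
P = MC gives -24Q + 3Q^2 = 0, with roots 0 and 8. Take the larger (rising MC): Q* = 8.
Check: AVC at Q = 8 is £9 ≤ P, so revenue covers variable cost.
Profit = P·Q − TC = 41·8 − 129 = £199.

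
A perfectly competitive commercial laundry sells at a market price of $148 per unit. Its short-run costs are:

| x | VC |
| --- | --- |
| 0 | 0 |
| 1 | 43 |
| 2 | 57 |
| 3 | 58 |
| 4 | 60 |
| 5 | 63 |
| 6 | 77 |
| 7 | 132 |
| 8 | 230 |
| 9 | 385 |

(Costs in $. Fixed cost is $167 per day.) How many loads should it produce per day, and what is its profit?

Profit at each row (π = 148x − TC): x=0: -167; x=1: -62; x=2: 72; x=3: 219; x=4: 365; x=5: 510; x=6: 644; x=7: 737; x=8: 787; x=9: 780.
Profit is maximized at x = 8. AVC there is 230/8 = $28.75 ≤ P, so producing beats shutting down (which would give -$167).

x = 8; profit = $787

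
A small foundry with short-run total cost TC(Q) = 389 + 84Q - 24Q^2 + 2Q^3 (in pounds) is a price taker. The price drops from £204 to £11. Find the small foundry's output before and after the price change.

MC = 84 - 48Q + 6Q^2; the shutdown threshold is min AVC = £12 (at Q = 6).
At P = £204 ≥ min AVC, set P = MC on the rising branch: Q = 10.
At P = £11 < min AVC = £12, price no longer covers variable cost at any output, so the firm shuts down: Q = 0.

Output falls from 10 to 0 (the firm shuts down)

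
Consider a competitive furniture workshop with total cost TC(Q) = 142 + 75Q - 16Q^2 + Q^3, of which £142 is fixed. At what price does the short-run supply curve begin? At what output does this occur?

The shutdown price is the minimum of AVC. VC = 75Q - 16Q^2 + Q^3, so AVC = 75 - 16Q + Q^2.
At the minimum of AVC, MC = AVC. MC = 75 - 32Q + 3Q^2; setting MC = AVC gives 2Q^2 - 16Q = 0, so Q = 8. min AVC = 11.
For P < £11 the firm produces nothing.

£11 per unit, at Q = 8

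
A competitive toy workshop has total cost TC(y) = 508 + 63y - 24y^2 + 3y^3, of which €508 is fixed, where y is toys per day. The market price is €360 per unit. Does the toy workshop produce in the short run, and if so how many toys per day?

From TC, MC = TC'(y) = 63 - 48y + 9y^2 and AVC = VC/y = 63 - 24y + 3y^2.
AVC hits its minimum where MC = AVC, at y = 4, giving min AVC = 63 - 24·4 + 3·4^2 = €15.
Because €360 ≥ €15, revenue can cover variable cost; the firm operates.
P = MC gives -297 - 48y + 9y^2 = 0, with roots -11/3 and 9. Take the larger (rising MC): y* = 9.
Check: AVC at y = 9 is €90 ≤ P, so revenue covers variable cost.
Profit = P·y − TC = 360·9 − 1318 = €1922.

Produce at y = 9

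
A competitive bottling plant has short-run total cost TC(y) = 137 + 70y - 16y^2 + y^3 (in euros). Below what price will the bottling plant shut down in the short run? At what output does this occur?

Short-run supply begins at min AVC. From VC = 70y - 16y^2 + y^3, AVC = 70 - 16y + y^2.
dAVC/dy = -16 + 2y = 0 gives y = 8. min AVC = 70 - 16·8 + 8^2 = 6.
The firm shuts down for any P below €6.

€6 per unit, at y = 8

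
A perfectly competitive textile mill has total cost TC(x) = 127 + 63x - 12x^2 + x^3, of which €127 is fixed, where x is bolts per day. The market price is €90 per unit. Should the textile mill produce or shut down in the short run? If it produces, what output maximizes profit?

Produce at x = 9

Strip out fixed cost: VC = 63x - 12x^2 + x^3. Then AVC = 63 - 12x + x^2 and MC = 63 - 24x + 3x^2.
The AVC parabola has its vertex at x = 12/2 = 6, where AVC = 63 - 12·6 + 6^2 = €27.
Because €90 ≥ €27, revenue can cover variable cost; the firm operates.
Set P = MC: 90 = 63 - 24x + 3x^2 → -27 - 24x + 3x^2 = 0. The roots are x = -1 and x = 9; the profit-maximizing output is on the rising part of MC, so x* = 9.
Check: AVC at x = 9 is €36 ≤ P, so revenue covers variable cost.
Profit = P·x − TC = 90·9 − 451 = €359.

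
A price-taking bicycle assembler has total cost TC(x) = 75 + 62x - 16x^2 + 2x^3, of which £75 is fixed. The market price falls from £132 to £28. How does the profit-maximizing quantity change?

Output falls from 7 to 0 (the firm shuts down)

MC = 62 - 32x + 6x^2; the shutdown threshold is min AVC = £30 (at x = 4).
At P = £132 ≥ min AVC, set P = MC on the rising branch: x = 7.
At P = £28 < min AVC = £30, price no longer covers variable cost at any output, so the firm shuts down: x = 0.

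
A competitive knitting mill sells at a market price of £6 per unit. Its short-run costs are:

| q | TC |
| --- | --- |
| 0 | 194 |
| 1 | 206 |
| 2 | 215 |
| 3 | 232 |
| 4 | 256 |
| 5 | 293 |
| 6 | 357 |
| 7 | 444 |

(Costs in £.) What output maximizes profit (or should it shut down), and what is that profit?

q = 0 (shut down); profit = -£194

Tabulate TR − TC: q=0: -194; q=1: -200; q=2: -203; q=3: -214; q=4: -232; q=5: -263; q=6: -321; q=7: -402.
Profit is highest at q = 0. Equivalently, the lowest AVC in the table is 21/2 ≈ £10.50 at q = 2, and P = £6 falls below it — price never covers variable cost, so the firm shuts down and loses only its fixed cost.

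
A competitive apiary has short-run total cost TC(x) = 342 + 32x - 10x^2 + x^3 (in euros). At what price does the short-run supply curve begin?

€7 per unit

The firm shuts down when price falls below the minimum of average variable cost. AVC = VC/x = 32 - 10x + x^2.
dAVC/dx = -10 + 2x = 0 gives x = 5. min AVC = 32 - 10·5 + 5^2 = 7.
For P < €7 the firm produces nothing.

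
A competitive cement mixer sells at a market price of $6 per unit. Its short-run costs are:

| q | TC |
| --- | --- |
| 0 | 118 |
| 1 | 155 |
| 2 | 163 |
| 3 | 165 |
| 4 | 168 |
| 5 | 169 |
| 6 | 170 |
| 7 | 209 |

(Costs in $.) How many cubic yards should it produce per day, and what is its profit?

Profit at each row (π = 6q − TC): q=0: -118; q=1: -149; q=2: -151; q=3: -147; q=4: -144; q=5: -139; q=6: -134; q=7: -167.
Profit is highest at q = 0. Equivalently, the lowest AVC in the table is 52/6 ≈ $8.67 at q = 6, and P = $6 falls below it — price never covers variable cost, so the firm shuts down and loses only its fixed cost.

q = 0 (shut down); profit = -$118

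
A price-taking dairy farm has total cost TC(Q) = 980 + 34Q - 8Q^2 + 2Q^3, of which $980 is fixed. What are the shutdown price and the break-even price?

Shutdown price = $26; break-even price = $216

AVC = 34 - 8Q + 2Q^2; minimized at Q = 2, giving min AVC = $26. That is the shutdown price.
ATC = 980/Q + 34 - 8Q + 2Q^2. Setting dATC/dQ = −980/Q^2 − 8 + 4Q = 0 gives Q = 7 (since 4·7^3 − 8·7^2 = 980).
min ATC = 980/7 + 34 − 8·7 + 2·7^2 = $216. That is the break-even price.
For $26 ≤ P < $216 the firm produces at a loss; below $26 it shuts down.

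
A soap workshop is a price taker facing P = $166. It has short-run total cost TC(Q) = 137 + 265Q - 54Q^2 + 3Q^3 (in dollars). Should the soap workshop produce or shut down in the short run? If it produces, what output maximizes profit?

Strip out fixed cost: VC = 265Q - 54Q^2 + 3Q^3. Then AVC = 265 - 54Q + 3Q^2 and MC = 265 - 108Q + 9Q^2.
AVC is minimized where dAVC/dQ = -54 + 6Q = 0, at Q = 9; min AVC = 265 - 54·9 + 3·9^2 = $22.
Since P = $166 ≥ min AVC = $22, price covers variable cost and the firm should produce.
Solving P = MC: 99 - 108Q + 9Q^2 = 0 ⇒ Q = 1 or 11. On the upward-sloping branch, Q* = 11.
Check: AVC at Q = 11 is $34 ≤ P, so revenue covers variable cost.
Profit = P·Q − TC = 166·11 − 511 = $1315.

Produce at Q = 11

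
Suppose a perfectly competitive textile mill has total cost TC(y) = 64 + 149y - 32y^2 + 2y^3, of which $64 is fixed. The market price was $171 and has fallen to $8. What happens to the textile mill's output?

MC = 149 - 64y + 6y^2; the shutdown threshold is min AVC = $21 (at y = 8).
At P = $171 ≥ min AVC, set P = MC on the rising branch: y = 11.
At P = $8 < min AVC = $21, price no longer covers variable cost at any output, so the firm shuts down: y = 0.

Output falls from 11 to 0 (the firm shuts down)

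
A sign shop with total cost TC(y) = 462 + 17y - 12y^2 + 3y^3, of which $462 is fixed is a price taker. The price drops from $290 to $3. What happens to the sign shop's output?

Output falls from 7 to 0 (the firm shuts down)

AVC = 17 - 12y + 3y^2, minimized at y = 2 where min AVC = $5. MC = 17 - 24y + 9y^2.
At P = $290 ≥ min AVC, set P = MC on the rising branch: y = 7.
At P = $3 < min AVC = $5, price no longer covers variable cost at any output, so the firm shuts down: y = 0.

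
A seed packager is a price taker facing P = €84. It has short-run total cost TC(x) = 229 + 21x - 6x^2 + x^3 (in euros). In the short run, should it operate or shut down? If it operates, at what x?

From TC, MC = TC'(x) = 21 - 12x + 3x^2 and AVC = VC/x = 21 - 6x + x^2.
AVC is minimized where dAVC/dx = -6 + 2x = 0, at x = 3; min AVC = 21 - 6·3 + 3^2 = €12.
P = €84 exceeds min AVC = €12, so the firm stays open.
Solving P = MC: -63 - 12x + 3x^2 = 0 ⇒ x = -3 or 7. On the upward-sloping branch, x* = 7.
Check: AVC at x = 7 is €28 ≤ P, so revenue covers variable cost.
Profit = P·x − TC = 84·7 − 425 = €163.

Produce at x = 7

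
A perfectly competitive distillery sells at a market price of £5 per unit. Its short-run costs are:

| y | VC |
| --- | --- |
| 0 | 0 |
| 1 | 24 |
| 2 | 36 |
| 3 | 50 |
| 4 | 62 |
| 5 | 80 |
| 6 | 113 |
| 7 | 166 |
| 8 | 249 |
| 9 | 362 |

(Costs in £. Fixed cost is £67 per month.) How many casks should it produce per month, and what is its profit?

y = 0 (shut down); profit = -£67

Profit at each row (π = 5y − TC): y=0: -67; y=1: -86; y=2: -93; y=3: -102; y=4: -109; y=5: -122; y=6: -150; y=7: -198; y=8: -276; y=9: -384.
Profit is highest at y = 0. Equivalently, the lowest AVC in the table is 62/4 ≈ £15.50 at y = 4, and P = £5 falls below it — price never covers variable cost, so the firm shuts down and loses only its fixed cost.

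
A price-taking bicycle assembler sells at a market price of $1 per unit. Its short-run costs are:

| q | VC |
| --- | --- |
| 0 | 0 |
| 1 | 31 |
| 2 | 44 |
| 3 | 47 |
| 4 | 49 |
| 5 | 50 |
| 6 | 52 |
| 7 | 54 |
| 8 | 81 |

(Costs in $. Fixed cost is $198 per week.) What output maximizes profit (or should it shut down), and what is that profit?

q = 0 (shut down); profit = -$198

Profit at each row (π = 1q − TC): q=0: -198; q=1: -228; q=2: -240; q=3: -242; q=4: -243; q=5: -243; q=6: -244; q=7: -245; q=8: -271.
Profit is highest at q = 0. Equivalently, the lowest AVC in the table is 54/7 ≈ $7.71 at q = 7, and P = $1 falls below it — price never covers variable cost, so the firm shuts down and loses only its fixed cost.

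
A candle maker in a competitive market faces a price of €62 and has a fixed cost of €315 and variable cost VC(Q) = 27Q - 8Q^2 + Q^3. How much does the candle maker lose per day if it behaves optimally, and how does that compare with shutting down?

Profit = -€21 at Q = 7

AVC = 27 - 8Q + Q^2; min AVC = €11 at Q = 4. Since P = €62 ≥ min AVC, the firm produces.
With MC = 27 - 16Q + 3Q^2, P = MC on the upward-sloping part at Q* = 7.
TR = 62·7 = 434. TC = 315 + 140 = 455. Profit = 434 − 455 = -€21.
Shutting down would mean losing the fixed cost of €315, so operating at a loss of €21 is better by €294.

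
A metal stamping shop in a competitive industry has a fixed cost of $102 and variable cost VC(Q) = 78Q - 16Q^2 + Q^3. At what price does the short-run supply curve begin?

The firm shuts down when price falls below the minimum of average variable cost. AVC = VC/Q = 78 - 16Q + Q^2.
dAVC/dQ = -16 + 2Q = 0 gives Q = 8. min AVC = 78 - 16·8 + 8^2 = 14.
The firm shuts down for any P below $14.

$14 per unit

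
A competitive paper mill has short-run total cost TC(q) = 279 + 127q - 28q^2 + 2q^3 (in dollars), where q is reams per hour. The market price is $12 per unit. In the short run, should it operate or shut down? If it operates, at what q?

Shut down

Strip out fixed cost: VC = 127q - 28q^2 + 2q^3. Then AVC = 127 - 28q + 2q^2 and MC = 127 - 56q + 6q^2.
The AVC parabola has its vertex at q = 28/4 = 7, where AVC = 127 - 28·7 + 2·7^2 = $29.
Since P = $12 < min AVC = $29, price fails to cover variable cost at any output.
Best response: produce nothing and absorb the $279 fixed cost.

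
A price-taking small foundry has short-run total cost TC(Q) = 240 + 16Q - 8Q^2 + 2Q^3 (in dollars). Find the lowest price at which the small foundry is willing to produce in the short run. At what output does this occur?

The firm shuts down when price falls below the minimum of average variable cost. AVC = VC/Q = 16 - 8Q + 2Q^2.
dAVC/dQ = -8 + 4Q = 0 gives Q = 2. min AVC = 16 - 8·2 + 2·2^2 = 8.
So the shutdown price is $8.

$8 per unit, at Q = 2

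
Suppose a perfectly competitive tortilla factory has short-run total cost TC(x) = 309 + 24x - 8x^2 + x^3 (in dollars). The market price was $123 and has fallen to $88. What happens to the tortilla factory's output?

MC = 24 - 16x + 3x^2; the shutdown threshold is min AVC = $8 (at x = 4).
At P = $123 ≥ min AVC, set P = MC on the rising branch: x = 9.
At P = $88 ≥ min AVC, set P = MC: x = 8. The firm stays open but cuts output.

Output falls from 9 to 8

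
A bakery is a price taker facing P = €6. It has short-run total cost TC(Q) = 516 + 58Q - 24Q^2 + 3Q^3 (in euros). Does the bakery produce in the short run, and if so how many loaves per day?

Shut down

Strip out fixed cost: VC = 58Q - 24Q^2 + 3Q^3. Then AVC = 58 - 24Q + 3Q^2 and MC = 58 - 48Q + 9Q^2.
The AVC parabola has its vertex at Q = 24/6 = 4, where AVC = 58 - 24·4 + 3·4^2 = €10.
Since P = €6 < min AVC = €10, price fails to cover variable cost at any output.
Best response: produce nothing and absorb the €516 fixed cost.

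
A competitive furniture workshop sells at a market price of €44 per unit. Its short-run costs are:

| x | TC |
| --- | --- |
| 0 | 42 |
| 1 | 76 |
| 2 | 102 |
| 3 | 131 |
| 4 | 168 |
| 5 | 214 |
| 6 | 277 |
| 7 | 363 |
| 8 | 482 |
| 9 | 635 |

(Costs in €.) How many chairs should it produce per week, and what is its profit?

x = 4; profit = €8

Profit at each row (π = 44x − TC): x=0: -42; x=1: -32; x=2: -14; x=3: 1; x=4: 8; x=5: 6; x=6: -13; x=7: -55; x=8: -130; x=9: -239.
Profit is maximized at x = 4. AVC there is 126/4 = €31.50 ≤ P, so producing beats shutting down (which would give -€42).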